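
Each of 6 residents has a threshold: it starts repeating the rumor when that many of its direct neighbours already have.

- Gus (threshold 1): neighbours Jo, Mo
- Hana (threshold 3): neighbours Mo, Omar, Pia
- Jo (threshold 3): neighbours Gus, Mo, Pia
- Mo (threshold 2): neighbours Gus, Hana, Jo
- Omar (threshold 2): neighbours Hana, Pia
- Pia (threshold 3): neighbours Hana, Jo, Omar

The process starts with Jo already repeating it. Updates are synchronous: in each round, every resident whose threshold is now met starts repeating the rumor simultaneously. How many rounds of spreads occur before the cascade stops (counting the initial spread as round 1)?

Round 1 — Jo starts repeating the rumor (initial).
Round 2 — checking thresholds:
  Gus: 1 of 2 neighbours ≥ 1, starts repeating the rumor.
  Mo: 1 of 3 neighbours < 2, holds.
  Pia: 1 of 3 neighbours < 3, holds.
Round 3 — checking thresholds:
  Mo: 2 of 3 neighbours ≥ 2, starts repeating the rumor.
  Pia: 1 of 3 neighbours < 3, holds.
Round 4 — no new spreads; cascade stops.

3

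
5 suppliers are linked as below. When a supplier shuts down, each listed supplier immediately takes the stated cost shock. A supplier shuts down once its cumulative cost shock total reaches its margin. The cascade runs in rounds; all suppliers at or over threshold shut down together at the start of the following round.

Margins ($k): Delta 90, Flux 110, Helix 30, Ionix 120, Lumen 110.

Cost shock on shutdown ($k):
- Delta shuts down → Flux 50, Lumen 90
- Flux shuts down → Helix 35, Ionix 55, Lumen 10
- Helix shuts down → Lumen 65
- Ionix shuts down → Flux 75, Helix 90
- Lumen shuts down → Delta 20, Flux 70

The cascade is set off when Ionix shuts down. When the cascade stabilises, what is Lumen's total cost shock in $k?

65

Round 1 — Ionix shuts down (initial).
  Flux: +75 → 75 < 110
  Helix: +90 → 90 ≥ 30
Round 2 — Helix shuts down.
  Lumen: +65 → 65 < 110
No further shutdowns.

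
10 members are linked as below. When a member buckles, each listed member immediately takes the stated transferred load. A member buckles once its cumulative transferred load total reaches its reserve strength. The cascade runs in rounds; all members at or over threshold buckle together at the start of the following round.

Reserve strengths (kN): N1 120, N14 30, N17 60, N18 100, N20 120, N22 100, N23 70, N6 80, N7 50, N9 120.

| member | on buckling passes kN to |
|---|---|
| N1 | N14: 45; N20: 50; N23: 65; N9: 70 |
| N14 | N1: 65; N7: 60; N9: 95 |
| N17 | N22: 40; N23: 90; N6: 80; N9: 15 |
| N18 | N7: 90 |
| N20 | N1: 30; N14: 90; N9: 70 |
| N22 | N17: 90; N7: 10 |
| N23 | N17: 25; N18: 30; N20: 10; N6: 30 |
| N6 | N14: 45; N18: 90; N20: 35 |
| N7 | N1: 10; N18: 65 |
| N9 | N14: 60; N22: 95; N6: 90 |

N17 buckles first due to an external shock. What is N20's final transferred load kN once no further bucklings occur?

45

Round 1 — N17 buckles (initial).
  N22: +40 → 40 < 100
  N23: +90 → 90 ≥ 70
  N6: +80 → 80 ≥ 80
  N9: +15 → 15 < 120
Round 2 — N23, N6 buckle.
  N14: +45 → 45 ≥ 30
  N18: +30+90 → 120 ≥ 100
  N20: +10+35 → 45 < 120
Round 3 — N14, N18 buckle.
  N1: +65 → 65 < 120
  N7: +60+90 → 150 ≥ 50
  N9: +95 → 110 < 120
Round 4 — N7 buckles.
  N1: +10 → 75 < 120
No further bucklings.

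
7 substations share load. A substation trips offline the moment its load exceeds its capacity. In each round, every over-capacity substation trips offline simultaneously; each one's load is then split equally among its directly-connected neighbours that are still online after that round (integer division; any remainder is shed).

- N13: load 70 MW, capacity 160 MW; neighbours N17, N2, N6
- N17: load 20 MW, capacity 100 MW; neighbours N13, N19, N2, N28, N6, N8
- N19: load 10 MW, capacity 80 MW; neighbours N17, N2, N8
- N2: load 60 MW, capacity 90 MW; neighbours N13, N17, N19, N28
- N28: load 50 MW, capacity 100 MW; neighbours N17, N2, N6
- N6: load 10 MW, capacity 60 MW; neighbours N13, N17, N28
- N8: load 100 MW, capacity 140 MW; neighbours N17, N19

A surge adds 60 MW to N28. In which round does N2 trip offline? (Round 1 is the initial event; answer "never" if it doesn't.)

Round 1 — N28 at 110 > 100. N28 trips offline.
  N28 sheds 110 MW to N17, N2, N6: 36 each (2 lost).
    N17: 20+36 = 56 ≤ 100
    N2: 60+36 = 96 > 90
    N6: 10+36 = 46 ≤ 60
Round 2 — N2 trips offline.
  N2 sheds 96 MW to N13, N17, N19: 32 each.
    N13: 70+32 = 102 ≤ 160
    N17: 56+32 = 88 ≤ 100
    N19: 10+32 = 42 ≤ 80
No further trips.

2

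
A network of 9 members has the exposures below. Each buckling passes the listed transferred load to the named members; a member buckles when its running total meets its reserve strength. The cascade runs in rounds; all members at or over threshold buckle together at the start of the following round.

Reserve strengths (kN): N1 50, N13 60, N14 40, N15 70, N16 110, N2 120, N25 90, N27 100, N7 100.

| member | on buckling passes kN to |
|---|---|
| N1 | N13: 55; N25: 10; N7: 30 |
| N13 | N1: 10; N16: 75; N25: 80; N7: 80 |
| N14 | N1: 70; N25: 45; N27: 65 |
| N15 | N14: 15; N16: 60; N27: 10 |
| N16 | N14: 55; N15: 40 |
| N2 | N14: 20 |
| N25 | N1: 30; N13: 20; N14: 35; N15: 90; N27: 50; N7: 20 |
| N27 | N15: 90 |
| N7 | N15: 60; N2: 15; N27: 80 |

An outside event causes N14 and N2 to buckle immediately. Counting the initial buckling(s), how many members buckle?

3

Round 1 — N14, N2 buckle (initial).
  N1: +70 → 70 ≥ 50
  N25: +45 → 45 < 90
  N27: +65 → 65 < 100
Round 2 — N1 buckles.
  N13: +55 → 55 < 60
  N25: +10 → 55 < 90
  N7: +30 → 30 < 100
No further bucklings.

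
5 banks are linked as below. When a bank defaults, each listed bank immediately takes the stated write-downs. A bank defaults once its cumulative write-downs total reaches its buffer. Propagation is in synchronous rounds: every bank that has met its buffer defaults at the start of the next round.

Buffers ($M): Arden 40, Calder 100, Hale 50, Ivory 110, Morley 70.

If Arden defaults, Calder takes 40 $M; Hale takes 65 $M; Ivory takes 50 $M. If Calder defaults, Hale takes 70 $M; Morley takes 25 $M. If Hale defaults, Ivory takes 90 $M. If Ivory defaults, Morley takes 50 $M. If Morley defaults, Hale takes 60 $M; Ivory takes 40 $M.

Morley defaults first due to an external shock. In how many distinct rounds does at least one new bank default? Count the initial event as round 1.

Round 1 — Morley defaults (initial).
  Hale: +60 → 60 ≥ 50
  Ivory: +40 → 40 < 110
Round 2 — Hale defaults.
  Ivory: +90 → 130 ≥ 110
Round 3 — Ivory defaults.
No further defaults.

3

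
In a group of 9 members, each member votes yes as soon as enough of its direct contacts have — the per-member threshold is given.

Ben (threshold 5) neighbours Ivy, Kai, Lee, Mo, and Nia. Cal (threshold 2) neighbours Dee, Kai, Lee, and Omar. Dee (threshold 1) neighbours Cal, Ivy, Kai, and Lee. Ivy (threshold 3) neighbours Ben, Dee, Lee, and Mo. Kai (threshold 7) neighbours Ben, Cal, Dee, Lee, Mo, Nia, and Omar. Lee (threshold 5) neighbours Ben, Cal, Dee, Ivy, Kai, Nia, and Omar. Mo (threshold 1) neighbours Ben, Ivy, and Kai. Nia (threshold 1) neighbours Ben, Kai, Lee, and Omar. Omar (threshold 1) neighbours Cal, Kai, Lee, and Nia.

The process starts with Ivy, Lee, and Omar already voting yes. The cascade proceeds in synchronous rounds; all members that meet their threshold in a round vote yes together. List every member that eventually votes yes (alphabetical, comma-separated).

Round 1 — Ivy, Lee, Omar vote yes (initial).
Round 2 — checking thresholds:
  Ben: 2 of 5 neighbours < 5, not yet.
  Cal: 2 of 4 neighbours ≥ 2, votes yes.
  Dee: 2 of 4 neighbours ≥ 1, votes yes.
  Kai: 2 of 7 neighbours < 7, not yet.
  Mo: 1 of 3 neighbours ≥ 1, votes yes.
  Nia: 2 of 4 neighbours ≥ 1, votes yes.
Round 3 — no new yes votes; cascade stops.

Cal, Dee, Ivy, Lee, Mo, Nia, Omar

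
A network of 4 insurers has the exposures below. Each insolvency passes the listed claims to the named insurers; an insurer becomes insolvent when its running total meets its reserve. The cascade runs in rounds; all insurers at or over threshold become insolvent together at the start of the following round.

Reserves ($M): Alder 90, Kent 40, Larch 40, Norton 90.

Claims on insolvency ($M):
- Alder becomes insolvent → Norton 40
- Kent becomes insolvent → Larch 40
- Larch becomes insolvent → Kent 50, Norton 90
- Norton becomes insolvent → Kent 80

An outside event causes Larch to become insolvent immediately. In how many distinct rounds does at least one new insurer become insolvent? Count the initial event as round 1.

2

Round 1 — Larch becomes insolvent (initial).
  Kent: +50 → 50 ≥ 40
  Norton: +90 → 90 ≥ 90
Round 2 — Kent, Norton become insolvent.
No further insolvencies.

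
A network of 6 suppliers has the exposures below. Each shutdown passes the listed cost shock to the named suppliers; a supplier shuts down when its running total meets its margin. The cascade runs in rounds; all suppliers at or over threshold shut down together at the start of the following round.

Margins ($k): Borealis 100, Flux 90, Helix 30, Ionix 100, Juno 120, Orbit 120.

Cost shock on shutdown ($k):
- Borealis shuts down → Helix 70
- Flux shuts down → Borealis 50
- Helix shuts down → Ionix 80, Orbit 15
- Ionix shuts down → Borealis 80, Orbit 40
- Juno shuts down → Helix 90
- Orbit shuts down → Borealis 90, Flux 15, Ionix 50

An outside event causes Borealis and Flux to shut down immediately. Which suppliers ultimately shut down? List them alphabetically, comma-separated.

Borealis, Flux, Helix

Round 1 — Borealis, Flux shut down (initial).
  Helix: +70 → 70 ≥ 30
Round 2 — Helix shuts down.
  Ionix: +80 → 80 < 100
  Orbit: +15 → 15 < 120
No further shutdowns.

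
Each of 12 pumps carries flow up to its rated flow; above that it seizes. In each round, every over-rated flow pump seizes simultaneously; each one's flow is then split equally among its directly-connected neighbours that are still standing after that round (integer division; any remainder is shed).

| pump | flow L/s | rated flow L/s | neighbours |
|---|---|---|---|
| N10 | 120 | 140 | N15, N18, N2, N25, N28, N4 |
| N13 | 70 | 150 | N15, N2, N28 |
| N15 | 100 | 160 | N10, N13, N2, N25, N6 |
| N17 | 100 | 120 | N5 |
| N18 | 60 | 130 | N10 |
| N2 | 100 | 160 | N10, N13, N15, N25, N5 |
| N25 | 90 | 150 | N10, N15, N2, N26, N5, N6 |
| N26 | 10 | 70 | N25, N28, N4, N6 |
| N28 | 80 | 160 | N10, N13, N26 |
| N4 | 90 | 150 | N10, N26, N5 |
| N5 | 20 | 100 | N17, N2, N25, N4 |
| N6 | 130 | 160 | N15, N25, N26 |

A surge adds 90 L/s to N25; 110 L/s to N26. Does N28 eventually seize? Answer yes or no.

Round 1 — N25 at 180 > 150; N26 at 120 > 70. N25, N26 seize.
  N25 sheds 180 L/s to N10, N15, N2, N5, N6: 36 each.
    N10: 120+36 = 156 > 140
    N15: 100+36 = 136 ≤ 160
    N2: 100+36 = 136 ≤ 160
    N5: 20+36 = 56 ≤ 100
    N6: 130+36 = 166 > 160
  N26 sheds 120 L/s to N28, N4, N6: 40 each.
    N28: 80+40 = 120 ≤ 160
    N4: 90+40 = 130 ≤ 150
    N6: 166+40 = 206 > 160
Round 2 — N10, N6 seize.
  N10 sheds 156 L/s to N15, N18, N2, N28, N4: 31 each (1 lost).
    N15: 136+31 = 167 > 160
    N18: 60+31 = 91 ≤ 130
    N2: 136+31 = 167 > 160
    N28: 120+31 = 151 ≤ 160
    N4: 130+31 = 161 > 150
  N6 sheds 206 L/s to N15: 206 each.
    N15: 167+206 = 373 > 160
Round 3 — N15, N2, N4 seize.
  N15 sheds 373 L/s to N13: 373 each.
    N13: 70+373 = 443 > 150
  N2 sheds 167 L/s to N13, N5: 83 each (1 lost).
    N13: 443+83 = 526 > 150
    N5: 56+83 = 139 > 100
  N4 sheds 161 L/s to N5: 161 each.
    N5: 139+161 = 300 > 100
Round 4 — N13, N5 seize.
  N13 sheds 526 L/s to N28: 526 each.
    N28: 151+526 = 677 > 160
  N5 sheds 300 L/s to N17: 300 each.
    N17: 100+300 = 400 > 120
Round 5 — N17, N28 seize.
  N17 sheds 400 L/s: no online neighbours, lost.
  N28 sheds 677 L/s: no online neighbours, lost.
No further seizures.

yes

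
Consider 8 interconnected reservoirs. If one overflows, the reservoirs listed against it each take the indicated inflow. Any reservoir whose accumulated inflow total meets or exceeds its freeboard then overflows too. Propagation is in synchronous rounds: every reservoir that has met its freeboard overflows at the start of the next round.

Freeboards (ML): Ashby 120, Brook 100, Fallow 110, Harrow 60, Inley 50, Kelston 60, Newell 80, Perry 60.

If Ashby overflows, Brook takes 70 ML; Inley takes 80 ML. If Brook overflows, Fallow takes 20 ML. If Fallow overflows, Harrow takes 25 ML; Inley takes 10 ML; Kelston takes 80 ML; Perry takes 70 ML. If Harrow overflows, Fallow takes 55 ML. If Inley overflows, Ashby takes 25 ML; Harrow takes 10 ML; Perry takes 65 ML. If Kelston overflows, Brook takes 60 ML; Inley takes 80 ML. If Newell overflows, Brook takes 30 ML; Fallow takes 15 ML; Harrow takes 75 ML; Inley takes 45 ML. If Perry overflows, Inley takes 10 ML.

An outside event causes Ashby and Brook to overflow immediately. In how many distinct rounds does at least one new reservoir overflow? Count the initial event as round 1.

3

Round 1 — Ashby, Brook overflow (initial).
  Fallow: +20 → 20 < 110
  Inley: +80 → 80 ≥ 50
Round 2 — Inley overflows.
  Harrow: +10 → 10 < 60
  Perry: +65 → 65 ≥ 60
Round 3 — Perry overflows.
No further overflows.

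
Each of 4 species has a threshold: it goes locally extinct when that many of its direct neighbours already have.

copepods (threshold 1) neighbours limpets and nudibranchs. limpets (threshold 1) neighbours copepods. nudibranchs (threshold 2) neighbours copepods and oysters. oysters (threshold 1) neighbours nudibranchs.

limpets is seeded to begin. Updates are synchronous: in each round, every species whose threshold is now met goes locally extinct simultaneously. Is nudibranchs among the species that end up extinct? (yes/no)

Round 1 — limpets goes locally extinct (initial).
Round 2 — checking thresholds:
  copepods: 1 of 2 neighbours ≥ 1, goes locally extinct.
Round 3 — no new extinctions; cascade stops.

no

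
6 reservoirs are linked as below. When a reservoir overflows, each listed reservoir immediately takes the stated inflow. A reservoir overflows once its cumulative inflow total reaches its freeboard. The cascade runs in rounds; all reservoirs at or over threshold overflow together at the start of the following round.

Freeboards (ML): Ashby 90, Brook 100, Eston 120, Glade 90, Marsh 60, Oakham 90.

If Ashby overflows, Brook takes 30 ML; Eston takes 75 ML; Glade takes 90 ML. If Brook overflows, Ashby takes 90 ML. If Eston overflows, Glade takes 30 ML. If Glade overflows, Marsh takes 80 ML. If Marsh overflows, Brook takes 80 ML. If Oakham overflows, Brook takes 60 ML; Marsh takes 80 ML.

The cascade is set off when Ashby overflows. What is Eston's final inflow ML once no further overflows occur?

75

Round 1 — Ashby overflows (initial).
  Brook: +30 → 30 < 100
  Eston: +75 → 75 < 120
  Glade: +90 → 90 ≥ 90
Round 2 — Glade overflows.
  Marsh: +80 → 80 ≥ 60
Round 3 — Marsh overflows.
  Brook: +80 → 110 ≥ 100
Round 4 — Brook overflows.
No further overflows.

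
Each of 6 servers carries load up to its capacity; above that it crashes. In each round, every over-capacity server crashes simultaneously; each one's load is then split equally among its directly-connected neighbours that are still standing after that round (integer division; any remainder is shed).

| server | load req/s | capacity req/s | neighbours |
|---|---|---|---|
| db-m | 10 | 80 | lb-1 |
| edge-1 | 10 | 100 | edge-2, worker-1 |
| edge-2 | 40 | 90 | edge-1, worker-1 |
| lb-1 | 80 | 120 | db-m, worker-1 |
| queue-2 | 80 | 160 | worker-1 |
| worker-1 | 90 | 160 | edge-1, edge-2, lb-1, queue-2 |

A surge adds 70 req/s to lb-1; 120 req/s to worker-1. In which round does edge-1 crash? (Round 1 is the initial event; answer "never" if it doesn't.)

Round 1 — lb-1 at 150 > 120; worker-1 at 210 > 160. lb-1, worker-1 crash.
  lb-1 sheds 150 req/s to db-m: 150 each.
    db-m: 10+150 = 160 > 80
  worker-1 sheds 210 req/s to edge-1, edge-2, queue-2: 70 each.
    edge-1: 10+70 = 80 ≤ 100
    edge-2: 40+70 = 110 > 90
    queue-2: 80+70 = 150 ≤ 160
Round 2 — db-m, edge-2 crash.
  db-m sheds 160 req/s: no online neighbours, lost.
  edge-2 sheds 110 req/s to edge-1: 110 each.
    edge-1: 80+110 = 190 > 100
Round 3 — edge-1 crashes.
  edge-1 sheds 190 req/s: no online neighbours, lost.
No further crashes.

3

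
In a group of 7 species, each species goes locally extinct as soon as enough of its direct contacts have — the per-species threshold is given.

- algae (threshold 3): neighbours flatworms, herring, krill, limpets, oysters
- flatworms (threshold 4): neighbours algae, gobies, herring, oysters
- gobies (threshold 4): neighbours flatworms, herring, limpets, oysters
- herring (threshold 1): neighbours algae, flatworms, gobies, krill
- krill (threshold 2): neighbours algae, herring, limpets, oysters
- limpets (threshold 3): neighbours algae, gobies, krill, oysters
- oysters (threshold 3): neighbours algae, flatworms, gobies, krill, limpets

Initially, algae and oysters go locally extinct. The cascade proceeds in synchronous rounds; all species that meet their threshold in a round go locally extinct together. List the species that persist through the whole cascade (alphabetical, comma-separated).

Round 1 — algae, oysters go locally extinct (initial).
Round 2 — checking thresholds:
  flatworms: 2 of 4 neighbours < 4, holds.
  gobies: 1 of 4 neighbours < 4, holds.
  herring: 1 of 4 neighbours ≥ 1, goes locally extinct.
  krill: 2 of 4 neighbours ≥ 2, goes locally extinct.
  limpets: 2 of 4 neighbours < 3, holds.
Round 3 — checking thresholds:
  flatworms: 3 of 4 neighbours < 4, holds.
  gobies: 2 of 4 neighbours < 4, holds.
  limpets: 3 of 4 neighbours ≥ 3, goes locally extinct.
Round 4 — no new extinctions; cascade stops.

flatworms, gobies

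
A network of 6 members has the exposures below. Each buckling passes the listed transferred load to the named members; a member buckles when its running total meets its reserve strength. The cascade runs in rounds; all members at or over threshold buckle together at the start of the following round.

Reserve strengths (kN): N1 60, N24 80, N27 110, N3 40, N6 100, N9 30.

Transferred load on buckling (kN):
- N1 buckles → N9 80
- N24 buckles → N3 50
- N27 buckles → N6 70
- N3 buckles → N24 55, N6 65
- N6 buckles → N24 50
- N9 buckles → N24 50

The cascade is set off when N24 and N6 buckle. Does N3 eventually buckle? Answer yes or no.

yes

Round 1 — N24, N6 buckle (initial).
  N3: +50 → 50 ≥ 40
Round 2 — N3 buckles.
No further bucklings.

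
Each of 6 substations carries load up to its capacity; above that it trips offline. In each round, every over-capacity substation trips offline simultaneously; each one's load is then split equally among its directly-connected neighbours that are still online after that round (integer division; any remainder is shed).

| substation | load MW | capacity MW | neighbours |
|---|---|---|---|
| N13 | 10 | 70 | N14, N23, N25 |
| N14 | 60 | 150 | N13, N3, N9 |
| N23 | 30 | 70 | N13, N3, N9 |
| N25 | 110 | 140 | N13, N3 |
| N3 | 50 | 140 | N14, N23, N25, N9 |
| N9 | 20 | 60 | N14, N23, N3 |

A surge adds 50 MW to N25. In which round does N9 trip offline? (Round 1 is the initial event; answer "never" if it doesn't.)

Round 1 — N25 at 160 > 140. N25 trips offline.
  N25 sheds 160 MW to N13, N3: 80 each.
    N13: 10+80 = 90 > 70
    N3: 50+80 = 130 ≤ 140
Round 2 — N13 trips offline.
  N13 sheds 90 MW to N14, N23: 45 each.
    N14: 60+45 = 105 ≤ 150
    N23: 30+45 = 75 > 70
Round 3 — N23 trips offline.
  N23 sheds 75 MW to N3, N9: 37 each (1 lost).
    N3: 130+37 = 167 > 140
    N9: 20+37 = 57 ≤ 60
Round 4 — N3 trips offline.
  N3 sheds 167 MW to N14, N9: 83 each (1 lost).
    N14: 105+83 = 188 > 150
    N9: 57+83 = 140 > 60
Round 5 — N14, N9 trip offline.
  N14 sheds 188 MW: no online neighbours, lost.
  N9 sheds 140 MW: no online neighbours, lost.
No further trips.

5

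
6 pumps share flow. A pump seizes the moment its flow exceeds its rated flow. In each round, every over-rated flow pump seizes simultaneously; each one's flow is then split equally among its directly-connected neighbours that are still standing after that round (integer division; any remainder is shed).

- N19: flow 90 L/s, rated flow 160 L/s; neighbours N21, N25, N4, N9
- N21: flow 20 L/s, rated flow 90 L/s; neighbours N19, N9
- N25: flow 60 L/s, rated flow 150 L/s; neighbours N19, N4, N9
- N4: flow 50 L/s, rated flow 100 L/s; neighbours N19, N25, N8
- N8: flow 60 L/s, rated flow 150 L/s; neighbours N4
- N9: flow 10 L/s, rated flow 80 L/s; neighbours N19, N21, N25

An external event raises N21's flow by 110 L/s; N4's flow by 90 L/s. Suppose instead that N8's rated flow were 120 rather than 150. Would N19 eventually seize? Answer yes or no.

yes

With N8's rated flow at 120:
Round 1 — N21 at 130 > 90; N4 at 140 > 100. N21, N4 seize.
  N21 sheds 130 L/s to N19, N9: 65 each.
    N19: 90+65 = 155 ≤ 160
    N9: 10+65 = 75 ≤ 80
  N4 sheds 140 L/s to N19, N25, N8: 46 each (2 lost).
    N19: 155+46 = 201 > 160
    N25: 60+46 = 106 ≤ 150
    N8: 60+46 = 106 ≤ 120
Round 2 — N19 seizes.
  N19 sheds 201 L/s to N25, N9: 100 each (1 lost).
    N25: 106+100 = 206 > 150
    N9: 75+100 = 175 > 80
Round 3 — N25, N9 seize.
  N25 sheds 206 L/s: no online neighbours, lost.
  N9 sheds 175 L/s: no online neighbours, lost.
No further seizures.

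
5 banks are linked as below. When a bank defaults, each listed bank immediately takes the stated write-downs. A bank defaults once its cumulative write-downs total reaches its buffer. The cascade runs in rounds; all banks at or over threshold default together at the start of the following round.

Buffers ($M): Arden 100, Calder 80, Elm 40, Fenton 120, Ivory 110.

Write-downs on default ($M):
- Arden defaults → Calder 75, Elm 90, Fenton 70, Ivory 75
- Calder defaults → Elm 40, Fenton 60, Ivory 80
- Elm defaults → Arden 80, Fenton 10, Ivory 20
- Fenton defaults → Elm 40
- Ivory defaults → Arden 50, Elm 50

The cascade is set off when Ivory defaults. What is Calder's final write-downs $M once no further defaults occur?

75

Round 1 — Ivory defaults (initial).
  Arden: +50 → 50 < 100
  Elm: +50 → 50 ≥ 40
Round 2 — Elm defaults.
  Arden: +80 → 130 ≥ 100
  Fenton: +10 → 10 < 120
Round 3 — Arden defaults.
  Calder: +75 → 75 < 80
  Fenton: +70 → 80 < 120
No further defaults.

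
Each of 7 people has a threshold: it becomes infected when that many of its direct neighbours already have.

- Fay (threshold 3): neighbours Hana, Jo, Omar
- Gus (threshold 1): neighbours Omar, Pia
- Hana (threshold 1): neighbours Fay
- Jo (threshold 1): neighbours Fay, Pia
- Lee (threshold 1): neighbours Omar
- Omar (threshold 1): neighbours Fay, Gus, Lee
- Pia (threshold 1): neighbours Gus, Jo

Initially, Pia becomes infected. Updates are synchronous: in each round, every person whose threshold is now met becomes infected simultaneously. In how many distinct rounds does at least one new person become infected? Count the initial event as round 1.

4

Round 1 — Pia becomes infected (initial).
Round 2 — checking thresholds:
  Gus: 1 of 2 neighbours ≥ 1, becomes infected.
  Jo: 1 of 2 neighbours ≥ 1, becomes infected.
Round 3 — checking thresholds:
  Fay: 1 of 3 neighbours < 3, below threshold.
  Omar: 1 of 3 neighbours ≥ 1, becomes infected.
Round 4 — checking thresholds:
  Fay: 2 of 3 neighbours < 3, below threshold.
  Lee: 1 of 1 neighbours ≥ 1, becomes infected.
Round 5 — no new infections; cascade stops.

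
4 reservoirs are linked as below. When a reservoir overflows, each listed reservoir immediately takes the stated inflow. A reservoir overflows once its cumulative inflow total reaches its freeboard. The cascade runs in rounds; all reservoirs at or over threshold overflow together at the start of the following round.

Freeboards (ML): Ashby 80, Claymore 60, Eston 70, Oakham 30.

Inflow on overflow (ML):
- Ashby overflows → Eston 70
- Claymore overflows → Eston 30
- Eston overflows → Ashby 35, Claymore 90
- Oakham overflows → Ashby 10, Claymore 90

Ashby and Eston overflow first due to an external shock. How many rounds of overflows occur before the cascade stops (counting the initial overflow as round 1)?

2

Round 1 — Ashby, Eston overflow (initial).
  Claymore: +90 → 90 ≥ 60
Round 2 — Claymore overflows.
No further overflows.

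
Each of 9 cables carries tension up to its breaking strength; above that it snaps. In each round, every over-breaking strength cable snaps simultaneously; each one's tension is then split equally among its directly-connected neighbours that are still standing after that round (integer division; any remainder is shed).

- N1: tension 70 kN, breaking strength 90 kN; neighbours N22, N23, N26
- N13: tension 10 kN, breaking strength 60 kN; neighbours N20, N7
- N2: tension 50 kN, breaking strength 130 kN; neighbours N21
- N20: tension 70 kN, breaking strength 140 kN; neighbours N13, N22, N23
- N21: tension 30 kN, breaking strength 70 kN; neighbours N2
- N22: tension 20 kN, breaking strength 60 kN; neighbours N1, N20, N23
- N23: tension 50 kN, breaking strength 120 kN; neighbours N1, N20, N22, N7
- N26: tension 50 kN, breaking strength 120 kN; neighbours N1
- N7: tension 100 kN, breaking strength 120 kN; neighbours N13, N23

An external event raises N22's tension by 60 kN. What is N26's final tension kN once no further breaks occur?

98

Round 1 — N22 at 80 > 60. N22 snaps.
  N22 sheds 80 kN to N1, N20, N23: 26 each (2 lost).
    N1: 70+26 = 96 > 90
    N20: 70+26 = 96 ≤ 140
    N23: 50+26 = 76 ≤ 120
Round 2 — N1 snaps.
  N1 sheds 96 kN to N23, N26: 48 each.
    N23: 76+48 = 124 > 120
    N26: 50+48 = 98 ≤ 120
Round 3 — N23 snaps.
  N23 sheds 124 kN to N20, N7: 62 each.
    N20: 96+62 = 158 > 140
    N7: 100+62 = 162 > 120
Round 4 — N20, N7 snap.
  N20 sheds 158 kN to N13: 158 each.
    N13: 10+158 = 168 > 60
  N7 sheds 162 kN to N13: 162 each.
    N13: 168+162 = 330 > 60
Round 5 — N13 snaps.
  N13 sheds 330 kN: no online neighbours, lost.
No further breaks.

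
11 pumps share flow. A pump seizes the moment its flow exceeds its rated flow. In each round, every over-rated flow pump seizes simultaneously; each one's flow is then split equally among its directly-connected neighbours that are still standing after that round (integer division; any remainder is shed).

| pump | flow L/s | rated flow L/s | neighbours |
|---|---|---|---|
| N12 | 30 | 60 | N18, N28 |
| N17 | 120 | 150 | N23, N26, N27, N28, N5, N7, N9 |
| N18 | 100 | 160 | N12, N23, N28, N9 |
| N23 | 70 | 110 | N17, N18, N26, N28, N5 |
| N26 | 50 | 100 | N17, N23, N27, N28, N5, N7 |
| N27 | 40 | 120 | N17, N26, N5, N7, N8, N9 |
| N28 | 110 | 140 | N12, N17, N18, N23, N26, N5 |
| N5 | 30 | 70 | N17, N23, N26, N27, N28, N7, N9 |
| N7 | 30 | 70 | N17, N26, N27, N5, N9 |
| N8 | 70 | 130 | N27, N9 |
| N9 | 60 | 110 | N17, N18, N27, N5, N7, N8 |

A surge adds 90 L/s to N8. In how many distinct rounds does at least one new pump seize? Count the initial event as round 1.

Round 1 — N8 at 160 > 130. N8 seizes.
  N8 sheds 160 L/s to N27, N9: 80 each.
    N27: 40+80 = 120 ≤ 120
    N9: 60+80 = 140 > 110
Round 2 — N9 seizes.
  N9 sheds 140 L/s to N17, N18, N27, N5, N7: 28 each.
    N17: 120+28 = 148 ≤ 150
    N18: 100+28 = 128 ≤ 160
    N27: 120+28 = 148 > 120
    N5: 30+28 = 58 ≤ 70
    N7: 30+28 = 58 ≤ 70
Round 3 — N27 seizes.
  N27 sheds 148 L/s to N17, N26, N5, N7: 37 each.
    N17: 148+37 = 185 > 150
    N26: 50+37 = 87 ≤ 100
    N5: 58+37 = 95 > 70
    N7: 58+37 = 95 > 70
Round 4 — N17, N5, N7 seize.
  N17 sheds 185 L/s to N23, N26, N28: 61 each (2 lost).
    N23: 70+61 = 131 > 110
    N26: 87+61 = 148 > 100
    N28: 110+61 = 171 > 140
  N5 sheds 95 L/s to N23, N26, N28: 31 each (2 lost).
    N23: 131+31 = 162 > 110
    N26: 148+31 = 179 > 100
    N28: 171+31 = 202 > 140
  N7 sheds 95 L/s to N26: 95 each.
    N26: 179+95 = 274 > 100
Round 5 — N23, N26, N28 seize.
  N23 sheds 162 L/s to N18: 162 each.
    N18: 128+162 = 290 > 160
  N26 sheds 274 L/s: no online neighbours, lost.
  N28 sheds 202 L/s to N12, N18: 101 each.
    N12: 30+101 = 131 > 60
    N18: 290+101 = 391 > 160
Round 6 — N12, N18 seize.
  N12 sheds 131 L/s: no online neighbours, lost.
  N18 sheds 391 L/s: no online neighbours, lost.
No further seizures.

6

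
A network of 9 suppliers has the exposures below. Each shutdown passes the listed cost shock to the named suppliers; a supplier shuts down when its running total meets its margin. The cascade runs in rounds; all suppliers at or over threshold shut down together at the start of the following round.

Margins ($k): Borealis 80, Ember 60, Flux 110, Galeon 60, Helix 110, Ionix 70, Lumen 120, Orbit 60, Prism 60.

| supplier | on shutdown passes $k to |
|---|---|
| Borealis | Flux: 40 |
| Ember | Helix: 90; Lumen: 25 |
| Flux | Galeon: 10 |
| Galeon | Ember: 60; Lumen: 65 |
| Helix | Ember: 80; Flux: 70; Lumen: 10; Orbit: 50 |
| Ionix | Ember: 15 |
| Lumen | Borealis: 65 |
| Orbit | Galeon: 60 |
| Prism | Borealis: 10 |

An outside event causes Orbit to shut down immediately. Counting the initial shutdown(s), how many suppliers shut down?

3

Round 1 — Orbit shuts down (initial).
  Galeon: +60 → 60 ≥ 60
Round 2 — Galeon shuts down.
  Ember: +60 → 60 ≥ 60
  Lumen: +65 → 65 < 120
Round 3 — Ember shuts down.
  Helix: +90 → 90 < 110
  Lumen: +25 → 90 < 120
No further shutdowns.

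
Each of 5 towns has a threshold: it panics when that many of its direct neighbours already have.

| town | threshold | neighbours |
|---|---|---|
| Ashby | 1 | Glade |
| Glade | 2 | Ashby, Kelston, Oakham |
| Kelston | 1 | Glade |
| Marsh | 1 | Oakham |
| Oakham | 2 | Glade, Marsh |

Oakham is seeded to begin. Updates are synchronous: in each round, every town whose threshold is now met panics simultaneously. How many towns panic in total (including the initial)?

2

Round 1 — Oakham panics (initial).
Round 2 — checking thresholds:
  Glade: 1 of 3 neighbours < 2, holds.
  Marsh: 1 of 1 neighbours ≥ 1, panics.
Round 3 — no new panics; cascade stops.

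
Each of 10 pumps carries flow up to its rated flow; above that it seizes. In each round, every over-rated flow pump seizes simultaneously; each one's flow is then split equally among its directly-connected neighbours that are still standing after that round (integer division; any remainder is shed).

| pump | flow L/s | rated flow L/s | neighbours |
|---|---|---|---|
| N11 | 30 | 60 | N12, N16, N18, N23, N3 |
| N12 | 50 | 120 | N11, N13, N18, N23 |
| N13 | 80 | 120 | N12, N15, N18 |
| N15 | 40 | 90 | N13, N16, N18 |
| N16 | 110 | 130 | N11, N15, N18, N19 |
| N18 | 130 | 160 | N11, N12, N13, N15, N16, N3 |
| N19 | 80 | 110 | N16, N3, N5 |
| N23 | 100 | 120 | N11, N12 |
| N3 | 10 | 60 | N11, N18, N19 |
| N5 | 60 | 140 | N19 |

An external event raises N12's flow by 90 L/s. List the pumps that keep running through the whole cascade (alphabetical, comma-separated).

none

Round 1 — N12 at 140 > 120. N12 seizes.
  N12 sheds 140 L/s to N11, N13, N18, N23: 35 each.
    N11: 30+35 = 65 > 60
    N13: 80+35 = 115 ≤ 120
    N18: 130+35 = 165 > 160
    N23: 100+35 = 135 > 120
Round 2 — N11, N18, N23 seize.
  N11 sheds 65 L/s to N16, N3: 32 each (1 lost).
    N16: 110+32 = 142 > 130
    N3: 10+32 = 42 ≤ 60
  N18 sheds 165 L/s to N13, N15, N16, N3: 41 each (1 lost).
    N13: 115+41 = 156 > 120
    N15: 40+41 = 81 ≤ 90
    N16: 142+41 = 183 > 130
    N3: 42+41 = 83 > 60
  N23 sheds 135 L/s: no online neighbours, lost.
Round 3 — N13, N16, N3 seize.
  N13 sheds 156 L/s to N15: 156 each.
    N15: 81+156 = 237 > 90
  N16 sheds 183 L/s to N15, N19: 91 each (1 lost).
    N15: 237+91 = 328 > 90
    N19: 80+91 = 171 > 110
  N3 sheds 83 L/s to N19: 83 each.
    N19: 171+83 = 254 > 110
Round 4 — N15, N19 seize.
  N15 sheds 328 L/s: no online neighbours, lost.
  N19 sheds 254 L/s to N5: 254 each.
    N5: 60+254 = 314 > 140
Round 5 — N5 seizes.
  N5 sheds 314 L/s: no online neighbours, lost.
No further seizures.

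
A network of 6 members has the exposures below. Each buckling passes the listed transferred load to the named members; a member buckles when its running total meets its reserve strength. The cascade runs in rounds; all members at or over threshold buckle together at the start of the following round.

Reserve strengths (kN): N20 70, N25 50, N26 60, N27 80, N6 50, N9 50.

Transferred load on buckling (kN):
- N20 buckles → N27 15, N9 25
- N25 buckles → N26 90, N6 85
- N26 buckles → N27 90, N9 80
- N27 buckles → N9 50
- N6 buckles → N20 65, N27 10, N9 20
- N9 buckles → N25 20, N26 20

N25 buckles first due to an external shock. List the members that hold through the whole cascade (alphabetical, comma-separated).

N20

Round 1 — N25 buckles (initial).
  N26: +90 → 90 ≥ 60
  N6: +85 → 85 ≥ 50
Round 2 — N26, N6 buckle.
  N20: +65 → 65 < 70
  N27: +90+10 → 100 ≥ 80
  N9: +80+20 → 100 ≥ 50
Round 3 — N27, N9 buckle.
No further bucklings.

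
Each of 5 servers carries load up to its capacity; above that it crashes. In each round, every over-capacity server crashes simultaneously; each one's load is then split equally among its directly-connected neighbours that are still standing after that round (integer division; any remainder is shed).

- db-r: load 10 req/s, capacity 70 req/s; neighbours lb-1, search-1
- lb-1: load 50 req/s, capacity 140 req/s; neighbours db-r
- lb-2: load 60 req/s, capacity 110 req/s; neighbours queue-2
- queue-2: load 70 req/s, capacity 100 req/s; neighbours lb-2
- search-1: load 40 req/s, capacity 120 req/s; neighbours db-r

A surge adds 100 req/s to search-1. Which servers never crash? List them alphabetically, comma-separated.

Round 1 — search-1 at 140 > 120. search-1 crashes.
  search-1 sheds 140 req/s to db-r: 140 each.
    db-r: 10+140 = 150 > 70
Round 2 — db-r crashes.
  db-r sheds 150 req/s to lb-1: 150 each.
    lb-1: 50+150 = 200 > 140
Round 3 — lb-1 crashes.
  lb-1 sheds 200 req/s: no online neighbours, lost.
No further crashes.

lb-2, queue-2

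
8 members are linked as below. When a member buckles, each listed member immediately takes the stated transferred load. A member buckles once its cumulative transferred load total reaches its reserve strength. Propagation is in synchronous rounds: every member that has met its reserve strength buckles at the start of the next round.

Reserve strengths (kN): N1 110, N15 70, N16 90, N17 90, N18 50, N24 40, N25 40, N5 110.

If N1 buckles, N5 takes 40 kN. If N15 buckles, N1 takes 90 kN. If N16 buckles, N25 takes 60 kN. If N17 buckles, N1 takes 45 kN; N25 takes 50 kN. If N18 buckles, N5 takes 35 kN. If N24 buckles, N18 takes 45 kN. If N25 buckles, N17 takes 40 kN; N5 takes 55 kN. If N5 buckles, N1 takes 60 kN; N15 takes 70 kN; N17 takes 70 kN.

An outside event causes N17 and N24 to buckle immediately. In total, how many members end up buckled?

Round 1 — N17, N24 buckle (initial).
  N1: +45 → 45 < 110
  N18: +45 → 45 < 50
  N25: +50 → 50 ≥ 40
Round 2 — N25 buckles.
  N5: +55 → 55 < 110
No further bucklings.

3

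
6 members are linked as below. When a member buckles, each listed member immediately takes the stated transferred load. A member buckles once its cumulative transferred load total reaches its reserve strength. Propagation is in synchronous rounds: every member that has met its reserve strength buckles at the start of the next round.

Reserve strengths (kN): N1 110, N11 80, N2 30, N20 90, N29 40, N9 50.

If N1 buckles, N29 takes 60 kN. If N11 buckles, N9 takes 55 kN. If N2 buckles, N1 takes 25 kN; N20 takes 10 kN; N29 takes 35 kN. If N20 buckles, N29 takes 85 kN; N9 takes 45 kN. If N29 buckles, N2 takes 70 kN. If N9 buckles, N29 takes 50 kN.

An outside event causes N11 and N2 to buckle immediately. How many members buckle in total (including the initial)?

Round 1 — N11, N2 buckle (initial).
  N1: +25 → 25 < 110
  N20: +10 → 10 < 90
  N29: +35 → 35 < 40
  N9: +55 → 55 ≥ 50
Round 2 — N9 buckles.
  N29: +50 → 85 ≥ 40
Round 3 — N29 buckles.
No further bucklings.

4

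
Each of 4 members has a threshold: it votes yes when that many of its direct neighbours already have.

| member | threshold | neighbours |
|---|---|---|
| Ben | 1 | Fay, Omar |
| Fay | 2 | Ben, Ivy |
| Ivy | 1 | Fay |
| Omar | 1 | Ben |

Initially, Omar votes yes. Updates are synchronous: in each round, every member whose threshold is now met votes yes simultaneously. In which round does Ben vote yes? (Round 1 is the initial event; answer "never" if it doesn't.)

2

Round 1 — Omar votes yes (initial).
Round 2 — checking thresholds:
  Ben: 1 of 2 neighbours ≥ 1, votes yes.
Round 3 — no new yes votes; cascade stops.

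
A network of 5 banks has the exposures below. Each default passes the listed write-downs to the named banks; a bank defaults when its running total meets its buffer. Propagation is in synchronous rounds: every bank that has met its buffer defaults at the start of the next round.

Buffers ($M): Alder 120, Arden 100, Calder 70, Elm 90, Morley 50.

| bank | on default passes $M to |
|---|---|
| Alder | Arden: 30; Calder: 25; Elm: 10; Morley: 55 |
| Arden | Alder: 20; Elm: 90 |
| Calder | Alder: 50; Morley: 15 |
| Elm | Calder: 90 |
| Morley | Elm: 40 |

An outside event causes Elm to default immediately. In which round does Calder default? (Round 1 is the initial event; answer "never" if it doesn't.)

Round 1 — Elm defaults (initial).
  Calder: +90 → 90 ≥ 70
Round 2 — Calder defaults.
  Alder: +50 → 50 < 120
  Morley: +15 → 15 < 50
No further defaults.

2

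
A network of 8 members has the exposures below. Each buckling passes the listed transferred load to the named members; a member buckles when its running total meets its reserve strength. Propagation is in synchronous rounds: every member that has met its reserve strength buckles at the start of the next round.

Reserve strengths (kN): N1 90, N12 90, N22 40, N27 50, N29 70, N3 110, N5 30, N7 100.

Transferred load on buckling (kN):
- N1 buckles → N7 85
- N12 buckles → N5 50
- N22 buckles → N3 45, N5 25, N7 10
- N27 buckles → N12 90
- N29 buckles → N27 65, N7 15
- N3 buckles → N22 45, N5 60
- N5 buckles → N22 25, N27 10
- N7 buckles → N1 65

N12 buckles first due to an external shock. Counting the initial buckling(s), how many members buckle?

2

Round 1 — N12 buckles (initial).
  N5: +50 → 50 ≥ 30
Round 2 — N5 buckles.
  N22: +25 → 25 < 40
  N27: +10 → 10 < 50
No further bucklings.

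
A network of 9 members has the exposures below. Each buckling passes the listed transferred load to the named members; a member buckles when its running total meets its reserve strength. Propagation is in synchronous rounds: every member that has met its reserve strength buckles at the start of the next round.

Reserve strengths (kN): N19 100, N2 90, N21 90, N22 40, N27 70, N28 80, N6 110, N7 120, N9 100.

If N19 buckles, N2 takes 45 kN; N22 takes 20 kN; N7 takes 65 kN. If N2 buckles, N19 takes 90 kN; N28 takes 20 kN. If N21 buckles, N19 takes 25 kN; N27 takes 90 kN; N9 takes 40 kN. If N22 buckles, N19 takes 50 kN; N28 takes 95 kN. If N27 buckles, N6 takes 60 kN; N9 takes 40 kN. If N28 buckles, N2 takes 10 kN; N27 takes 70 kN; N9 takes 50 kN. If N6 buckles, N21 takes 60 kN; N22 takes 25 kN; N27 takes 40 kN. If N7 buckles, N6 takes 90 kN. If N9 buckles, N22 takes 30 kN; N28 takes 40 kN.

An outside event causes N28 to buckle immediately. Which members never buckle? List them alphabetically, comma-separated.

N19, N2, N21, N22, N6, N7, N9

Round 1 — N28 buckles (initial).
  N2: +10 → 10 < 90
  N27: +70 → 70 ≥ 70
  N9: +50 → 50 < 100
Round 2 — N27 buckles.
  N6: +60 → 60 < 110
  N9: +40 → 90 < 100
No further bucklings.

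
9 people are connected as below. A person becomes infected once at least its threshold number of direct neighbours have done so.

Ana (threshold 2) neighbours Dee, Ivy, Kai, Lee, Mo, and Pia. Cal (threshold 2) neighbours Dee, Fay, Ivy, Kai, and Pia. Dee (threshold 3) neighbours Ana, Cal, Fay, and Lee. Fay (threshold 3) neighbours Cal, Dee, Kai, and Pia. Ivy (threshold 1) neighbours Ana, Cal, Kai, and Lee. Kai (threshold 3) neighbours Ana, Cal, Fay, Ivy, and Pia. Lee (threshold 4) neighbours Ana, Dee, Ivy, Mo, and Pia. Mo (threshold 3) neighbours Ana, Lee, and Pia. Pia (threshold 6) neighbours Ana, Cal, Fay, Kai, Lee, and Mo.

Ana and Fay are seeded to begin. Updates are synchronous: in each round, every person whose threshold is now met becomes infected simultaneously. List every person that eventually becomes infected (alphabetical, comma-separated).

Ana, Cal, Dee, Fay, Ivy, Kai

Round 1 — Ana, Fay become infected (initial).
Round 2 — checking thresholds:
  Cal: 1 of 5 neighbours < 2, below threshold.
  Dee: 2 of 4 neighbours < 3, below threshold.
  Ivy: 1 of 4 neighbours ≥ 1, becomes infected.
  Kai: 2 of 5 neighbours < 3, below threshold.
  Lee: 1 of 5 neighbours < 4, below threshold.
  Mo: 1 of 3 neighbours < 3, below threshold.
  Pia: 2 of 6 neighbours < 6, below threshold.
Round 3 — checking thresholds:
  Cal: 2 of 5 neighbours ≥ 2, becomes infected.
  Dee: 2 of 4 neighbours < 3, below threshold.
  Kai: 3 of 5 neighbours ≥ 3, becomes infected.
  Lee: 2 of 5 neighbours < 4, below threshold.
  Mo: 1 of 3 neighbours < 3, below threshold.
  Pia: 2 of 6 neighbours < 6, below threshold.
Round 4 — checking thresholds:
  Dee: 3 of 4 neighbours ≥ 3, becomes infected.
  Lee: 2 of 5 neighbours < 4, below threshold.
  Mo: 1 of 3 neighbours < 3, below threshold.
  Pia: 4 of 6 neighbours < 6, below threshold.
Round 5 — no new infections; cascade stops.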